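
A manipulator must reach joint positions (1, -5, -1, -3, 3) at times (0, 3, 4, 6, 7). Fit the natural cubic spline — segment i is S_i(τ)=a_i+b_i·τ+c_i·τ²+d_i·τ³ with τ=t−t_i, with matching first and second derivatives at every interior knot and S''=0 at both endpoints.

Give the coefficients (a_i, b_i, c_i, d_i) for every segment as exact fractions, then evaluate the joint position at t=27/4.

Δ: Δ0=-2, Δ1=4, Δ2=-1, Δ3=6
row 1: diag=8, rhs=36; c'=1/8, d'=9/2
row 2: denom=6−1·1/8=47/8; d'=(-30−1·9/2)/(47/8)=-276/47
row 3: denom=6−2·16/47=250/47; d'=(42−2·-276/47)/(250/47)=1263/125
back: M3=1263/125
back: M2=-276/47−16/47·1263/125=-1164/125
back: M1=9/2−1/8·-1164/125=708/125
M: M0=0, M1=708/125, M2=-1164/125, M3=1263/125, M4=0
seg 0: a=1, c=M0/2=0, d=(M1−M0)/(6·3)=118/375, b=Δ0−h0·(2M0+M1)/6=-604/125
seg 1: a=-5, c=M1/2=354/125, d=(M2−M1)/(6·1)=-312/125, b=Δ1−h1·(2M1+M2)/6=458/125
seg 2: a=-1, c=M2/2=-582/125, d=(M3−M2)/(6·2)=809/500, b=Δ2−h2·(2M2+M3)/6=46/25
seg 3: a=-3, c=M3/2=1263/250, d=(M4−M3)/(6·1)=-421/250, b=Δ3−h3·(2M3+M4)/6=329/125
t_q=27/4 → seg 3, τ=3/4; S=-3+329/125·τ+1263/250·τ²+-421/250·τ³=3537/3200

  seg 0: a=1 b=-604/125 c=0 d=118/375
  seg 1: a=-5 b=458/125 c=354/125 d=-312/125
  seg 2: a=-1 b=46/25 c=-582/125 d=809/500
  seg 3: a=-3 b=329/125 c=1263/250 d=-421/250
S(27/4) = 3537/3200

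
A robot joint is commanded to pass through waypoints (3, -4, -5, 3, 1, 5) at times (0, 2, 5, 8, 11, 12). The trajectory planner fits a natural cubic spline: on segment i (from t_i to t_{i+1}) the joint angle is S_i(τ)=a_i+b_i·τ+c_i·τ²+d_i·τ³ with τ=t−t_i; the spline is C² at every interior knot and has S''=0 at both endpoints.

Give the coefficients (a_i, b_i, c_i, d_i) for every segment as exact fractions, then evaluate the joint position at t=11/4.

  seg 0: a=3 b=-23425/5958 c=0 d=643/5958
  seg 1: a=-4 b=-15709/5958 c=643/993 d=2149/53622
  seg 2: a=-5 b=6943/2979 c=6007/5958 d=-16019/53622
  seg 3: a=3 b=1871/5958 c=-5006/2979 d=24193/53622
  seg 4: a=1 b=7189/2979 c=4727/1986 d=-4727/5958
S(11/4) = -237105/42368

Δ: Δ0=-7/2, Δ1=-1/3, Δ2=8/3, Δ3=-2/3, Δ4=4
row 1: diag=10, rhs=19; c'=3/10, d'=19/10
row 2: denom=12−3·3/10=111/10; d'=(18−3·19/10)/(111/10)=41/37
row 3: denom=12−3·10/37=414/37; d'=(-20−3·41/37)/(414/37)=-863/414
row 4: denom=8−3·37/138=331/46; d'=(28−3·-863/414)/(331/46)=4727/993
back: M4=4727/993
back: M3=-863/414−37/138·4727/993=-10012/2979
back: M2=41/37−10/37·-10012/2979=6007/2979
back: M1=19/10−3/10·6007/2979=1286/993
M: M0=0, M1=1286/993, M2=6007/2979, M3=-10012/2979, M4=4727/993, M5=0
seg 0: a=3, c=M0/2=0, d=(M1−M0)/(6·2)=643/5958, b=Δ0−h0·(2M0+M1)/6=-23425/5958
seg 1: a=-4, c=M1/2=643/993, d=(M2−M1)/(6·3)=2149/53622, b=Δ1−h1·(2M1+M2)/6=-15709/5958
seg 2: a=-5, c=M2/2=6007/5958, d=(M3−M2)/(6·3)=-16019/53622, b=Δ2−h2·(2M2+M3)/6=6943/2979
seg 3: a=3, c=M3/2=-5006/2979, d=(M4−M3)/(6·3)=24193/53622, b=Δ3−h3·(2M3+M4)/6=1871/5958
seg 4: a=1, c=M4/2=4727/1986, d=(M5−M4)/(6·1)=-4727/5958, b=Δ4−h4·(2M4+M5)/6=7189/2979
t_q=11/4 → seg 1, τ=3/4; S=-4+-15709/5958·τ+643/993·τ²+2149/53622·τ³=-237105/42368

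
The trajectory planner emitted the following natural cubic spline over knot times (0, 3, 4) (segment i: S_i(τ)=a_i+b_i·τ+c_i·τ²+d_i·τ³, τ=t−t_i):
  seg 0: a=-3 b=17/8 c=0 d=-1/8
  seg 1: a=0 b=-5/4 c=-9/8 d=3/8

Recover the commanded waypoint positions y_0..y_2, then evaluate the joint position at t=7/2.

y_0 = S_0(0) = a_0 = -3
y_1 = S_1(0) = a_1 = 0
y_2 = S_1(1) = -2
t_q=7/2 is in segment 1 (τ=1/2); S_1(τ)=-55/64

y_0=-3 y_1=0 y_2=-2
S(7/2) = -55/64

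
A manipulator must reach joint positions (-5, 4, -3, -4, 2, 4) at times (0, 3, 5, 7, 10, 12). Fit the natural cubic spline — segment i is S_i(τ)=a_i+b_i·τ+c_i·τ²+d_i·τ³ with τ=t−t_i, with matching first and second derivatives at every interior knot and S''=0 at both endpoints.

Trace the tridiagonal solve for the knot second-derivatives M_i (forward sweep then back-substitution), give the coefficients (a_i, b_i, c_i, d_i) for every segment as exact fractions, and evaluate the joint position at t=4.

  seg 0: a=-5 b=5711/1086 c=0 d=-2453/9774
  seg 1: a=4 b=-824/543 c=-2453/1086 d=2753/4344
  seg 2: a=-3 b=-1067/362 c=3353/2172 d=-695/4344
  seg 3: a=-4 b=710/543 c=317/543 d=-575/4887
  seg 4: a=2 b=887/543 c=-86/181 d=43/543
S(4) = 3725/4344

Δ: Δ0=3, Δ1=-7/2, Δ2=-1/2, Δ3=2, Δ4=1
row 1: diag=10, rhs=-39; c'=1/5, d'=-39/10
row 2: denom=8−2·1/5=38/5; d'=(18−2·-39/10)/(38/5)=129/38
row 3: denom=10−2·5/19=180/19; d'=(15−2·129/38)/(180/19)=13/15
row 4: denom=10−3·19/60=181/20; d'=(-6−3·13/15)/(181/20)=-172/181
back: M4=-172/181
back: M3=13/15−19/60·-172/181=634/543
back: M2=129/38−5/19·634/543=3353/1086
back: M1=-39/10−1/5·3353/1086=-2453/543
M: M0=0, M1=-2453/543, M2=3353/1086, M3=634/543, M4=-172/181, M5=0
seg 0: a=-5, c=M0/2=0, d=(M1−M0)/(6·3)=-2453/9774, b=Δ0−h0·(2M0+M1)/6=5711/1086
seg 1: a=4, c=M1/2=-2453/1086, d=(M2−M1)/(6·2)=2753/4344, b=Δ1−h1·(2M1+M2)/6=-824/543
seg 2: a=-3, c=M2/2=3353/2172, d=(M3−M2)/(6·2)=-695/4344, b=Δ2−h2·(2M2+M3)/6=-1067/362
seg 3: a=-4, c=M3/2=317/543, d=(M4−M3)/(6·3)=-575/4887, b=Δ3−h3·(2M3+M4)/6=710/543
seg 4: a=2, c=M4/2=-86/181, d=(M5−M4)/(6·2)=43/543, b=Δ4−h4·(2M4+M5)/6=887/543
t_q=4 → seg 1, τ=1; S=4+-824/543·τ+-2453/1086·τ²+2753/4344·τ³=3725/4344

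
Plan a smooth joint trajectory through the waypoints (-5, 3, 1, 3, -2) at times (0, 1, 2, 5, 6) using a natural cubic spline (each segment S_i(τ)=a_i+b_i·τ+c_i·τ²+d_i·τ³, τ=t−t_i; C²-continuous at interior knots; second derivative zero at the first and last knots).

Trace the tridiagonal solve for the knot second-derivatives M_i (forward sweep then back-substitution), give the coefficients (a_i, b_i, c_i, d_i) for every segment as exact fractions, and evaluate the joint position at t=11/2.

  seg 0: a=-5 b=6853/636 c=0 d=-1765/636
  seg 1: a=3 b=779/318 c=-1765/212 d=2465/636
  seg 2: a=1 b=-1637/636 c=175/53 d=-157/212
  seg 3: a=3 b=-877/318 c=-713/212 d=713/636
S(11/2) = 1561/1696

Δ: Δ0=8, Δ1=-2, Δ2=2/3, Δ3=-5
row 1: diag=4, rhs=-60; c'=1/4, d'=-15
row 2: denom=8−1·1/4=31/4; d'=(16−1·-15)/(31/4)=4
row 3: denom=8−3·12/31=212/31; d'=(-34−3·4)/(212/31)=-713/106
back: M3=-713/106
back: M2=4−12/31·-713/106=350/53
back: M1=-15−1/4·350/53=-1765/106
M: M0=0, M1=-1765/106, M2=350/53, M3=-713/106, M4=0
seg 0: a=-5, c=M0/2=0, d=(M1−M0)/(6·1)=-1765/636, b=Δ0−h0·(2M0+M1)/6=6853/636
seg 1: a=3, c=M1/2=-1765/212, d=(M2−M1)/(6·1)=2465/636, b=Δ1−h1·(2M1+M2)/6=779/318
seg 2: a=1, c=M2/2=175/53, d=(M3−M2)/(6·3)=-157/212, b=Δ2−h2·(2M2+M3)/6=-1637/636
seg 3: a=3, c=M3/2=-713/212, d=(M4−M3)/(6·1)=713/636, b=Δ3−h3·(2M3+M4)/6=-877/318
t_q=11/2 → seg 3, τ=1/2; S=3+-877/318·τ+-713/212·τ²+713/636·τ³=1561/1696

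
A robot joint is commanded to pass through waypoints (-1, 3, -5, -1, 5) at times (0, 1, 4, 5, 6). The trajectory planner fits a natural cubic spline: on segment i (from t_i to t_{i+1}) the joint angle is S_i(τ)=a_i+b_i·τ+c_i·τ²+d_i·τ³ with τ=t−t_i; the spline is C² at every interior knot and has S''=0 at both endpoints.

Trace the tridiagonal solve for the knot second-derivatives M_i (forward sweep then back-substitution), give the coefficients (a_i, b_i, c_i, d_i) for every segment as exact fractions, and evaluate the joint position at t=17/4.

  seg 0: a=-1 b=1693/318 c=0 d=-421/318
  seg 1: a=3 b=215/159 c=-421/106 d=93/106
  seg 2: a=-5 b=385/318 c=208/53 d=-361/318
  seg 3: a=-1 b=899/159 c=55/106 d=-55/318
S(17/4) = -30323/6784

Δ: Δ0=4, Δ1=-8/3, Δ2=4, Δ3=6
row 1: diag=8, rhs=-40; c'=3/8, d'=-5
row 2: denom=8−3·3/8=55/8; d'=(40−3·-5)/(55/8)=8
row 3: denom=4−1·8/55=212/55; d'=(12−1·8)/(212/55)=55/53
back: M3=55/53
back: M2=8−8/55·55/53=416/53
back: M1=-5−3/8·416/53=-421/53
M: M0=0, M1=-421/53, M2=416/53, M3=55/53, M4=0
seg 0: a=-1, c=M0/2=0, d=(M1−M0)/(6·1)=-421/318, b=Δ0−h0·(2M0+M1)/6=1693/318
seg 1: a=3, c=M1/2=-421/106, d=(M2−M1)/(6·3)=93/106, b=Δ1−h1·(2M1+M2)/6=215/159
seg 2: a=-5, c=M2/2=208/53, d=(M3−M2)/(6·1)=-361/318, b=Δ2−h2·(2M2+M3)/6=385/318
seg 3: a=-1, c=M3/2=55/106, d=(M4−M3)/(6·1)=-55/318, b=Δ3−h3·(2M3+M4)/6=899/159
t_q=17/4 → seg 2, τ=1/4; S=-5+385/318·τ+208/53·τ²+-361/318·τ³=-30323/6784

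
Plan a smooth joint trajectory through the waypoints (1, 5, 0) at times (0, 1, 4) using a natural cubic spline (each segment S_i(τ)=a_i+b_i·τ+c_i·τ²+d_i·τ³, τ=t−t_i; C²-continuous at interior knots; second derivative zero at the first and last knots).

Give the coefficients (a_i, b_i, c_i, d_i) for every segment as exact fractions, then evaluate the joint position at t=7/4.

  seg 0: a=1 b=113/24 c=0 d=-17/24
  seg 1: a=5 b=31/12 c=-17/8 d=17/72
S(7/4) = 2991/512

Δ: Δ0=4, Δ1=-5/3
row 1: diag=8, rhs=-34; c'=3/8, d'=-17/4
back: M1=-17/4
M: M0=0, M1=-17/4, M2=0
seg 0: a=1, c=M0/2=0, d=(M1−M0)/(6·1)=-17/24, b=Δ0−h0·(2M0+M1)/6=113/24
seg 1: a=5, c=M1/2=-17/8, d=(M2−M1)/(6·3)=17/72, b=Δ1−h1·(2M1+M2)/6=31/12
t_q=7/4 → seg 1, τ=3/4; S=5+31/12·τ+-17/8·τ²+17/72·τ³=2991/512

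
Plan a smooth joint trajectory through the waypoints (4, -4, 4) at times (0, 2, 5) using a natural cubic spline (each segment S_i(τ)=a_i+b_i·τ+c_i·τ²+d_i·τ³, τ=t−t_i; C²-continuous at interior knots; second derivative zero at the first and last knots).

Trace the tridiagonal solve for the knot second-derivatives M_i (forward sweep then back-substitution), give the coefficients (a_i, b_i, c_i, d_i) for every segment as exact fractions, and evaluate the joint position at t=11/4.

Δ: Δ0=-4, Δ1=8/3
row 1: diag=10, rhs=40; c'=3/10, d'=4
back: M1=4
M: M0=0, M1=4, M2=0
seg 0: a=4, c=M0/2=0, d=(M1−M0)/(6·2)=1/3, b=Δ0−h0·(2M0+M1)/6=-16/3
seg 1: a=-4, c=M1/2=2, d=(M2−M1)/(6·3)=-2/9, b=Δ1−h1·(2M1+M2)/6=-4/3
t_q=11/4 → seg 1, τ=3/4; S=-4+-4/3·τ+2·τ²+-2/9·τ³=-127/32

  seg 0: a=4 b=-16/3 c=0 d=1/3
  seg 1: a=-4 b=-4/3 c=2 d=-2/9
S(11/4) = -127/32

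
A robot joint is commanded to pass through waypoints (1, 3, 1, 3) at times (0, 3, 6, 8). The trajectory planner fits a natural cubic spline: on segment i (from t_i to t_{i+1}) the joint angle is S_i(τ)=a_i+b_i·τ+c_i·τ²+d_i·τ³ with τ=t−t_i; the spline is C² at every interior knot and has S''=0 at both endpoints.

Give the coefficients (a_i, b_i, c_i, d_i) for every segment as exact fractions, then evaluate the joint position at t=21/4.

Δ: Δ0=2/3, Δ1=-2/3, Δ2=1
row 1: diag=12, rhs=-8; c'=1/4, d'=-2/3
row 2: denom=10−3·1/4=37/4; d'=(10−3·-2/3)/(37/4)=48/37
back: M2=48/37
back: M1=-2/3−1/4·48/37=-110/111
M: M0=0, M1=-110/111, M2=48/37, M3=0
seg 0: a=1, c=M0/2=0, d=(M1−M0)/(6·3)=-55/999, b=Δ0−h0·(2M0+M1)/6=43/37
seg 1: a=3, c=M1/2=-55/111, d=(M2−M1)/(6·3)=127/999, b=Δ1−h1·(2M1+M2)/6=-12/37
seg 2: a=1, c=M2/2=24/37, d=(M3−M2)/(6·2)=-4/37, b=Δ2−h2·(2M2+M3)/6=5/37
t_q=21/4 → seg 1, τ=9/4; S=3+-12/37·τ+-55/111·τ²+127/999·τ³=2865/2368

  seg 0: a=1 b=43/37 c=0 d=-55/999
  seg 1: a=3 b=-12/37 c=-55/111 d=127/999
  seg 2: a=1 b=5/37 c=24/37 d=-4/37
S(21/4) = 2865/2368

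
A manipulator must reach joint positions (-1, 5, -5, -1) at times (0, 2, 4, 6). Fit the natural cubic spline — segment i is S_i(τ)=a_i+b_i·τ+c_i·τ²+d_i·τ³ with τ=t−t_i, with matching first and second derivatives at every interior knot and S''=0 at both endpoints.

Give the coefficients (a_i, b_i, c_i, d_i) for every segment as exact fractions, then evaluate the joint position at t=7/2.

  seg 0: a=-1 b=28/5 c=0 d=-13/20
  seg 1: a=5 b=-11/5 c=-39/10 d=5/4
  seg 2: a=-5 b=-14/5 c=18/5 d=-3/5
S(7/2) = -457/160

Δ: Δ0=3, Δ1=-5, Δ2=2
row 1: diag=8, rhs=-48; c'=1/4, d'=-6
row 2: denom=8−2·1/4=15/2; d'=(42−2·-6)/(15/2)=36/5
back: M2=36/5
back: M1=-6−1/4·36/5=-39/5
M: M0=0, M1=-39/5, M2=36/5, M3=0
seg 0: a=-1, c=M0/2=0, d=(M1−M0)/(6·2)=-13/20, b=Δ0−h0·(2M0+M1)/6=28/5
seg 1: a=5, c=M1/2=-39/10, d=(M2−M1)/(6·2)=5/4, b=Δ1−h1·(2M1+M2)/6=-11/5
seg 2: a=-5, c=M2/2=18/5, d=(M3−M2)/(6·2)=-3/5, b=Δ2−h2·(2M2+M3)/6=-14/5
t_q=7/2 → seg 1, τ=3/2; S=5+-11/5·τ+-39/10·τ²+5/4·τ³=-457/160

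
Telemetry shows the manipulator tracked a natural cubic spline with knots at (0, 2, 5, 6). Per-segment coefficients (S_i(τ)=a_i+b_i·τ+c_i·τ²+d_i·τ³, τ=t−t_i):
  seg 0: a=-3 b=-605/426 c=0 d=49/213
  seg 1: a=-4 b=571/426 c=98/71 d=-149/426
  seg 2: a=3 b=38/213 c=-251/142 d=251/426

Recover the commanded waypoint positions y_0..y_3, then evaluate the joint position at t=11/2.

y_0=-3 y_1=-4 y_2=3 y_3=2
S(11/2) = 3091/1136

y_0 = S_0(0) = a_0 = -3
y_1 = S_1(0) = a_1 = -4
y_2 = S_2(0) = a_2 = 3
y_3 = S_2(1) = 2
t_q=11/2 is in segment 2 (τ=1/2); S_2(τ)=3091/1136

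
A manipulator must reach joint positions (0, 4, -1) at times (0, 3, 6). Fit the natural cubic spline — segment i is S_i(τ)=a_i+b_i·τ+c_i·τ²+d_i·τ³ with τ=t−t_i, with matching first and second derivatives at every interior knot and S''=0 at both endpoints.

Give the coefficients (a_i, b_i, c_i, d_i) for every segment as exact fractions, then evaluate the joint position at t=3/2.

  seg 0: a=0 b=25/12 c=0 d=-1/12
  seg 1: a=4 b=-1/6 c=-3/4 d=1/12
S(3/2) = 91/32

Δ: Δ0=4/3, Δ1=-5/3
row 1: diag=12, rhs=-18; c'=1/4, d'=-3/2
back: M1=-3/2
M: M0=0, M1=-3/2, M2=0
seg 0: a=0, c=M0/2=0, d=(M1−M0)/(6·3)=-1/12, b=Δ0−h0·(2M0+M1)/6=25/12
seg 1: a=4, c=M1/2=-3/4, d=(M2−M1)/(6·3)=1/12, b=Δ1−h1·(2M1+M2)/6=-1/6
t_q=3/2 → seg 0, τ=3/2; S=0+25/12·τ+0·τ²+-1/12·τ³=91/32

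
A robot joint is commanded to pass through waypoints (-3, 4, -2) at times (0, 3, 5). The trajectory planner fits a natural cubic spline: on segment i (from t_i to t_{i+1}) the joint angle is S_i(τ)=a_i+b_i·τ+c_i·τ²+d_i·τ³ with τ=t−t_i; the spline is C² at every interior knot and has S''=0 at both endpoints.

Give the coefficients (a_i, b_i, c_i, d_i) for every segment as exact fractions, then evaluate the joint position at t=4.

  seg 0: a=-3 b=59/15 c=0 d=-8/45
  seg 1: a=4 b=-13/15 c=-8/5 d=4/15
S(4) = 9/5

Δ: Δ0=7/3, Δ1=-3
row 1: diag=10, rhs=-32; c'=1/5, d'=-16/5
back: M1=-16/5
M: M0=0, M1=-16/5, M2=0
seg 0: a=-3, c=M0/2=0, d=(M1−M0)/(6·3)=-8/45, b=Δ0−h0·(2M0+M1)/6=59/15
seg 1: a=4, c=M1/2=-8/5, d=(M2−M1)/(6·2)=4/15, b=Δ1−h1·(2M1+M2)/6=-13/15
t_q=4 → seg 1, τ=1; S=4+-13/15·τ+-8/5·τ²+4/15·τ³=9/5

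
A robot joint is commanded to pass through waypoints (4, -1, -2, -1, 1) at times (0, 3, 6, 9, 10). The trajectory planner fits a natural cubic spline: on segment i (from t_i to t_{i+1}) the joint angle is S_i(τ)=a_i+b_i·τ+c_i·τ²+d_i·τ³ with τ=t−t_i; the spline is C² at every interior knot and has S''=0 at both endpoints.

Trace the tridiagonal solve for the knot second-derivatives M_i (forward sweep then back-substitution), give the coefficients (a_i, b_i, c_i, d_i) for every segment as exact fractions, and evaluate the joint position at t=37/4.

Δ: Δ0=-5/3, Δ1=-1/3, Δ2=1/3, Δ3=2
row 1: diag=12, rhs=8; c'=1/4, d'=2/3
row 2: denom=12−3·1/4=45/4; d'=(4−3·2/3)/(45/4)=8/45
row 3: denom=8−3·4/15=36/5; d'=(10−3·8/45)/(36/5)=71/54
back: M3=71/54
back: M2=8/45−4/15·71/54=-14/81
back: M1=2/3−1/4·-14/81=115/162
M: M0=0, M1=115/162, M2=-14/81, M3=71/54, M4=0
seg 0: a=4, c=M0/2=0, d=(M1−M0)/(6·3)=115/2916, b=Δ0−h0·(2M0+M1)/6=-655/324
seg 1: a=-1, c=M1/2=115/324, d=(M2−M1)/(6·3)=-143/2916, b=Δ1−h1·(2M1+M2)/6=-155/162
seg 2: a=-2, c=M2/2=-7/81, d=(M3−M2)/(6·3)=241/2916, b=Δ2−h2·(2M2+M3)/6=-49/324
seg 3: a=-1, c=M3/2=71/108, d=(M4−M3)/(6·1)=-71/324, b=Δ3−h3·(2M3+M4)/6=253/162
t_q=37/4 → seg 3, τ=1/4; S=-1+253/162·τ+71/108·τ²+-71/324·τ³=-3953/6912

  seg 0: a=4 b=-655/324 c=0 d=115/2916
  seg 1: a=-1 b=-155/162 c=115/324 d=-143/2916
  seg 2: a=-2 b=-49/324 c=-7/81 d=241/2916
  seg 3: a=-1 b=253/162 c=71/108 d=-71/324
S(37/4) = -3953/6912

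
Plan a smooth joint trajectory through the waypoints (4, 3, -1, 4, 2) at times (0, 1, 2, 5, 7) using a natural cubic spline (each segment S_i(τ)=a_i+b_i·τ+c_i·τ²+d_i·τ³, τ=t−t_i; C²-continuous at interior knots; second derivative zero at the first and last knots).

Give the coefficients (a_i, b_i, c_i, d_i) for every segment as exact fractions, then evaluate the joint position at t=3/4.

Δ: Δ0=-1, Δ1=-4, Δ2=5/3, Δ3=-1
row 1: diag=4, rhs=-18; c'=1/4, d'=-9/2
row 2: denom=8−1·1/4=31/4; d'=(34−1·-9/2)/(31/4)=154/31
row 3: denom=10−3·12/31=274/31; d'=(-16−3·154/31)/(274/31)=-479/137
back: M3=-479/137
back: M2=154/31−12/31·-479/137=866/137
back: M1=-9/2−1/4·866/137=-833/137
M: M0=0, M1=-833/137, M2=866/137, M3=-479/137, M4=0
seg 0: a=4, c=M0/2=0, d=(M1−M0)/(6·1)=-833/822, b=Δ0−h0·(2M0+M1)/6=11/822
seg 1: a=3, c=M1/2=-833/274, d=(M2−M1)/(6·1)=1699/822, b=Δ1−h1·(2M1+M2)/6=-1244/411
seg 2: a=-1, c=M2/2=433/137, d=(M3−M2)/(6·3)=-1345/2466, b=Δ2−h2·(2M2+M3)/6=-2389/822
seg 3: a=4, c=M3/2=-479/274, d=(M4−M3)/(6·2)=479/1644, b=Δ3−h3·(2M3+M4)/6=547/411
t_q=3/4 → seg 0, τ=3/4; S=4+11/822·τ+0·τ²+-833/822·τ³=62823/17536

  seg 0: a=4 b=11/822 c=0 d=-833/822
  seg 1: a=3 b=-1244/411 c=-833/274 d=1699/822
  seg 2: a=-1 b=-2389/822 c=433/137 d=-1345/2466
  seg 3: a=4 b=547/411 c=-479/274 d=479/1644
S(3/4) = 62823/17536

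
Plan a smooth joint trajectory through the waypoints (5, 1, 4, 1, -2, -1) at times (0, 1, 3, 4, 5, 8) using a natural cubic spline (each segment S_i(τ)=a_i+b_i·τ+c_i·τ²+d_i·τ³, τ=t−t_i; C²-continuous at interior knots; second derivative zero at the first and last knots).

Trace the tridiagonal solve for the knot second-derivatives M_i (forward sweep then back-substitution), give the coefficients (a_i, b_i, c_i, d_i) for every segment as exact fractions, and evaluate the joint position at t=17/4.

Δ: Δ0=-4, Δ1=3/2, Δ2=-3, Δ3=-3, Δ4=1/3
row 1: diag=6, rhs=33; c'=1/3, d'=11/2
row 2: denom=6−2·1/3=16/3; d'=(-27−2·11/2)/(16/3)=-57/8
row 3: denom=4−1·3/16=61/16; d'=(0−1·-57/8)/(61/16)=114/61
row 4: denom=8−1·16/61=472/61; d'=(20−1·114/61)/(472/61)=553/236
back: M4=553/236
back: M3=114/61−16/61·553/236=74/59
back: M2=-57/8−3/16·74/59=-1737/236
back: M1=11/2−1/3·-1737/236=1877/236
M: M0=0, M1=1877/236, M2=-1737/236, M3=74/59, M4=553/236, M5=0
seg 0: a=5, c=M0/2=0, d=(M1−M0)/(6·1)=1877/1416, b=Δ0−h0·(2M0+M1)/6=-7541/1416
seg 1: a=1, c=M1/2=1877/472, d=(M2−M1)/(6·2)=-1807/1416, b=Δ1−h1·(2M1+M2)/6=-955/708
seg 2: a=4, c=M2/2=-1737/472, d=(M3−M2)/(6·1)=2033/1416, b=Δ2−h2·(2M2+M3)/6=-535/708
seg 3: a=1, c=M3/2=37/59, d=(M4−M3)/(6·1)=257/1416, b=Δ3−h3·(2M3+M4)/6=-5393/1416
seg 4: a=-2, c=M4/2=553/472, d=(M5−M4)/(6·3)=-553/4248, b=Δ4−h4·(2M4+M5)/6=-1423/708
t_q=17/4 → seg 3, τ=1/4; S=1+-5393/1416·τ+37/59·τ²+257/1416·τ³=2715/30208

  seg 0: a=5 b=-7541/1416 c=0 d=1877/1416
  seg 1: a=1 b=-955/708 c=1877/472 d=-1807/1416
  seg 2: a=4 b=-535/708 c=-1737/472 d=2033/1416
  seg 3: a=1 b=-5393/1416 c=37/59 d=257/1416
  seg 4: a=-2 b=-1423/708 c=553/472 d=-553/4248
S(17/4) = 2715/30208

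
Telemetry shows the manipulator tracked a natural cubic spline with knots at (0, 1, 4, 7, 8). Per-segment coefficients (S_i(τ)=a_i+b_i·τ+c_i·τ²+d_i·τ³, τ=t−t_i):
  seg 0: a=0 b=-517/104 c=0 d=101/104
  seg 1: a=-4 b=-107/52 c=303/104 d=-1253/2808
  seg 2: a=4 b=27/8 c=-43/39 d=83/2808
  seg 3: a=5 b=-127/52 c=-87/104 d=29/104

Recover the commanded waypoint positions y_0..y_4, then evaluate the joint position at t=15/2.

y_0=0 y_1=-4 y_2=4 y_3=5 y_4=2
S(15/2) = 2999/832

y_0 = S_0(0) = a_0 = 0
y_1 = S_1(0) = a_1 = -4
y_2 = S_2(0) = a_2 = 4
y_3 = S_3(0) = a_3 = 5
y_4 = S_3(1) = 2
t_q=15/2 is in segment 3 (τ=1/2); S_3(τ)=2999/832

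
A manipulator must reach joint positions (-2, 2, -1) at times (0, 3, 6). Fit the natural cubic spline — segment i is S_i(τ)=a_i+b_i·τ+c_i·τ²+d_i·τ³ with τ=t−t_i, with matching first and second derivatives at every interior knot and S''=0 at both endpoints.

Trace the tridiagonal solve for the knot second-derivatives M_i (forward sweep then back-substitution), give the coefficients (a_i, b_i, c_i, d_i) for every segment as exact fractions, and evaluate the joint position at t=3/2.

  seg 0: a=-2 b=23/12 c=0 d=-7/108
  seg 1: a=2 b=1/6 c=-7/12 d=7/108
S(3/2) = 21/32

Δ: Δ0=4/3, Δ1=-1
row 1: diag=12, rhs=-14; c'=1/4, d'=-7/6
back: M1=-7/6
M: M0=0, M1=-7/6, M2=0
seg 0: a=-2, c=M0/2=0, d=(M1−M0)/(6·3)=-7/108, b=Δ0−h0·(2M0+M1)/6=23/12
seg 1: a=2, c=M1/2=-7/12, d=(M2−M1)/(6·3)=7/108, b=Δ1−h1·(2M1+M2)/6=1/6
t_q=3/2 → seg 0, τ=3/2; S=-2+23/12·τ+0·τ²+-7/108·τ³=21/32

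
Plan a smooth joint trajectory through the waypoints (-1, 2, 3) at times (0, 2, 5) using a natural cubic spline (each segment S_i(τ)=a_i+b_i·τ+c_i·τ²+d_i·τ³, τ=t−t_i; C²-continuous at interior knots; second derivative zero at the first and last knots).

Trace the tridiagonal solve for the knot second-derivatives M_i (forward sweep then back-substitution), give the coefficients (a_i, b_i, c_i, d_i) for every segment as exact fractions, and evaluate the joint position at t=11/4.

Δ: Δ0=3/2, Δ1=1/3
row 1: diag=10, rhs=-7; c'=3/10, d'=-7/10
back: M1=-7/10
M: M0=0, M1=-7/10, M2=0
seg 0: a=-1, c=M0/2=0, d=(M1−M0)/(6·2)=-7/120, b=Δ0−h0·(2M0+M1)/6=26/15
seg 1: a=2, c=M1/2=-7/20, d=(M2−M1)/(6·3)=7/180, b=Δ1−h1·(2M1+M2)/6=31/30
t_q=11/4 → seg 1, τ=3/4; S=2+31/30·τ+-7/20·τ²+7/180·τ³=3321/1280

  seg 0: a=-1 b=26/15 c=0 d=-7/120
  seg 1: a=2 b=31/30 c=-7/20 d=7/180
S(11/4) = 3321/1280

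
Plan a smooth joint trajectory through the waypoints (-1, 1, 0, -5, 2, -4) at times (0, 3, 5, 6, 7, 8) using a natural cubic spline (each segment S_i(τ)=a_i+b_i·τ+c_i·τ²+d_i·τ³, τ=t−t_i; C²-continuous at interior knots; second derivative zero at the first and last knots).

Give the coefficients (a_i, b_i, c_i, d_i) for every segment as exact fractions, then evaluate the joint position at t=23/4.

  seg 0: a=-1 b=19/240 c=0 d=47/720
  seg 1: a=1 b=221/120 c=47/80 d=-211/240
  seg 2: a=0 b=-763/120 c=-75/16 d=1451/240
  seg 3: a=-5 b=577/240 c=269/20 d=-425/48
  seg 4: a=2 b=329/120 c=-1049/80 d=1049/240
S(23/4) = -24857/5120

Δ: Δ0=2/3, Δ1=-1/2, Δ2=-5, Δ3=7, Δ4=-6
row 1: diag=10, rhs=-7; c'=1/5, d'=-7/10
row 2: denom=6−2·1/5=28/5; d'=(-27−2·-7/10)/(28/5)=-32/7
row 3: denom=4−1·5/28=107/28; d'=(72−1·-32/7)/(107/28)=2144/107
row 4: denom=4−1·28/107=400/107; d'=(-78−1·2144/107)/(400/107)=-1049/40
back: M4=-1049/40
back: M3=2144/107−28/107·-1049/40=269/10
back: M2=-32/7−5/28·269/10=-75/8
back: M1=-7/10−1/5·-75/8=47/40
M: M0=0, M1=47/40, M2=-75/8, M3=269/10, M4=-1049/40, M5=0
seg 0: a=-1, c=M0/2=0, d=(M1−M0)/(6·3)=47/720, b=Δ0−h0·(2M0+M1)/6=19/240
seg 1: a=1, c=M1/2=47/80, d=(M2−M1)/(6·2)=-211/240, b=Δ1−h1·(2M1+M2)/6=221/120
seg 2: a=0, c=M2/2=-75/16, d=(M3−M2)/(6·1)=1451/240, b=Δ2−h2·(2M2+M3)/6=-763/120
seg 3: a=-5, c=M3/2=269/20, d=(M4−M3)/(6·1)=-425/48, b=Δ3−h3·(2M3+M4)/6=577/240
seg 4: a=2, c=M4/2=-1049/80, d=(M5−M4)/(6·1)=1049/240, b=Δ4−h4·(2M4+M5)/6=329/120
t_q=23/4 → seg 2, τ=3/4; S=0+-763/120·τ+-75/16·τ²+1451/240·τ³=-24857/5120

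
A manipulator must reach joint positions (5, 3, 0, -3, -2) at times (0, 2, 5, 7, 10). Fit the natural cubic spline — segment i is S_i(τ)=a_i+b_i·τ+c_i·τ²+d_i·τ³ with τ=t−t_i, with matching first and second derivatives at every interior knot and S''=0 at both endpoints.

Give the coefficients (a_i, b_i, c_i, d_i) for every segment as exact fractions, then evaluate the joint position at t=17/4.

Δ: Δ0=-1, Δ1=-1, Δ2=-3/2, Δ3=1/3
row 1: diag=10, rhs=0; c'=3/10, d'=0
row 2: denom=10−3·3/10=91/10; d'=(-3−3·0)/(91/10)=-30/91
row 3: denom=10−2·20/91=870/91; d'=(11−2·-30/91)/(870/91)=1061/870
back: M3=1061/870
back: M2=-30/91−20/91·1061/870=-52/87
back: M1=0−3/10·-52/87=26/145
M: M0=0, M1=26/145, M2=-52/87, M3=1061/870, M4=0
seg 0: a=5, c=M0/2=0, d=(M1−M0)/(6·2)=13/870, b=Δ0−h0·(2M0+M1)/6=-461/435
seg 1: a=3, c=M1/2=13/145, d=(M2−M1)/(6·3)=-169/3915, b=Δ1−h1·(2M1+M2)/6=-383/435
seg 2: a=0, c=M2/2=-26/87, d=(M3−M2)/(6·2)=527/3480, b=Δ2−h2·(2M2+M3)/6=-656/435
seg 3: a=-3, c=M3/2=1061/1740, d=(M4−M3)/(6·3)=-1061/15660, b=Δ3−h3·(2M3+M4)/6=-257/290
t_q=17/4 → seg 1, τ=9/4; S=3+-383/435·τ+13/145·τ²+-169/3915·τ³=1821/1856

  seg 0: a=5 b=-461/435 c=0 d=13/870
  seg 1: a=3 b=-383/435 c=13/145 d=-169/3915
  seg 2: a=0 b=-656/435 c=-26/87 d=527/3480
  seg 3: a=-3 b=-257/290 c=1061/1740 d=-1061/15660
S(17/4) = 1821/1856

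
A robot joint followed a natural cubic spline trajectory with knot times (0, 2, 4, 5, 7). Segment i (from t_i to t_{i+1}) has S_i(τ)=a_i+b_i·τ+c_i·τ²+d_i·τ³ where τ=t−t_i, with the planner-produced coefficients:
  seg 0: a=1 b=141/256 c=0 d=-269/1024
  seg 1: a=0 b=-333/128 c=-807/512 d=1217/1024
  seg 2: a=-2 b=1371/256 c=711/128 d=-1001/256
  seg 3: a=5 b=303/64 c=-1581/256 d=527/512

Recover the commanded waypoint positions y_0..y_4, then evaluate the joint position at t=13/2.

y_0=1 y_1=0 y_2=-2 y_3=5 y_4=-2
S(13/2) = 6881/4096

y_0 = S_0(0) = a_0 = 1
y_1 = S_1(0) = a_1 = 0
y_2 = S_2(0) = a_2 = -2
y_3 = S_3(0) = a_3 = 5
y_4 = S_3(2) = -2
t_q=13/2 is in segment 3 (τ=3/2); S_3(τ)=6881/4096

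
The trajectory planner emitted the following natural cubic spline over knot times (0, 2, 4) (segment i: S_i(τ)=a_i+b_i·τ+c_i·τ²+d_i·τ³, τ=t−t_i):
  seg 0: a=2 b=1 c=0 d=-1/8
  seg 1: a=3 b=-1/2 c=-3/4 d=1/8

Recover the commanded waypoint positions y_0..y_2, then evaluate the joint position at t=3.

y_0 = S_0(0) = a_0 = 2
y_1 = S_1(0) = a_1 = 3
y_2 = S_1(2) = 0
t_q=3 is in segment 1 (τ=1); S_1(τ)=15/8

y_0=2 y_1=3 y_2=0
S(3) = 15/8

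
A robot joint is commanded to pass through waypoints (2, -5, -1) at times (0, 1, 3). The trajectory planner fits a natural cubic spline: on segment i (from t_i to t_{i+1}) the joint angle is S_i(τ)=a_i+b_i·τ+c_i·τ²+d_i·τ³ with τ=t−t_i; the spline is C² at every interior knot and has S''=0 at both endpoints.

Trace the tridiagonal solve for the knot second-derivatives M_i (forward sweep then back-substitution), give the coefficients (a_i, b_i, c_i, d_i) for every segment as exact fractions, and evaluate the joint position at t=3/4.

  seg 0: a=2 b=-17/2 c=0 d=3/2
  seg 1: a=-5 b=-4 c=9/2 d=-3/4
S(3/4) = -479/128

Δ: Δ0=-7, Δ1=2
row 1: diag=6, rhs=54; c'=1/3, d'=9
back: M1=9
M: M0=0, M1=9, M2=0
seg 0: a=2, c=M0/2=0, d=(M1−M0)/(6·1)=3/2, b=Δ0−h0·(2M0+M1)/6=-17/2
seg 1: a=-5, c=M1/2=9/2, d=(M2−M1)/(6·2)=-3/4, b=Δ1−h1·(2M1+M2)/6=-4
t_q=3/4 → seg 0, τ=3/4; S=2+-17/2·τ+0·τ²+3/2·τ³=-479/128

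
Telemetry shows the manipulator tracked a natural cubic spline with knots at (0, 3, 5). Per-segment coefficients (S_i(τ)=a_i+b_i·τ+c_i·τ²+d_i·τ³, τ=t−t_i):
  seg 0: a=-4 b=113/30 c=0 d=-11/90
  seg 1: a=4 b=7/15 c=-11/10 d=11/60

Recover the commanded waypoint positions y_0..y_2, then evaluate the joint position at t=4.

y_0 = S_0(0) = a_0 = -4
y_1 = S_1(0) = a_1 = 4
y_2 = S_1(2) = 2
t_q=4 is in segment 1 (τ=1); S_1(τ)=71/20

y_0=-4 y_1=4 y_2=2
S(4) = 71/20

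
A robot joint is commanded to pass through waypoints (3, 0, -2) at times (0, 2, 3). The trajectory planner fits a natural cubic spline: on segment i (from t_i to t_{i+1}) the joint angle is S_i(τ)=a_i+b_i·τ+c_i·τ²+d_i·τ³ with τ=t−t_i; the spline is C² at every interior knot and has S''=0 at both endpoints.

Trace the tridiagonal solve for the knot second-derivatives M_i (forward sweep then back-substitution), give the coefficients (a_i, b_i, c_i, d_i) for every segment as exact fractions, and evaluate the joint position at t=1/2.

  seg 0: a=3 b=-4/3 c=0 d=-1/24
  seg 1: a=0 b=-11/6 c=-1/4 d=1/12
S(1/2) = 149/64

Δ: Δ0=-3/2, Δ1=-2
row 1: diag=6, rhs=-3; c'=1/6, d'=-1/2
back: M1=-1/2
M: M0=0, M1=-1/2, M2=0
seg 0: a=3, c=M0/2=0, d=(M1−M0)/(6·2)=-1/24, b=Δ0−h0·(2M0+M1)/6=-4/3
seg 1: a=0, c=M1/2=-1/4, d=(M2−M1)/(6·1)=1/12, b=Δ1−h1·(2M1+M2)/6=-11/6
t_q=1/2 → seg 0, τ=1/2; S=3+-4/3·τ+0·τ²+-1/24·τ³=149/64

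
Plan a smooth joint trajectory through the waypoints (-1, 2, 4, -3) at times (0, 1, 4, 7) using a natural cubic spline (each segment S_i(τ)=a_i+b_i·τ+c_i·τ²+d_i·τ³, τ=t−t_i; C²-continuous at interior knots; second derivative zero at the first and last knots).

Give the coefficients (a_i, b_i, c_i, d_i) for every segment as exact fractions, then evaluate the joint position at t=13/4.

Δ: Δ0=3, Δ1=2/3, Δ2=-7/3
row 1: diag=8, rhs=-14; c'=3/8, d'=-7/4
row 2: denom=12−3·3/8=87/8; d'=(-18−3·-7/4)/(87/8)=-34/29
back: M2=-34/29
back: M1=-7/4−3/8·-34/29=-38/29
M: M0=0, M1=-38/29, M2=-34/29, M3=0
seg 0: a=-1, c=M0/2=0, d=(M1−M0)/(6·1)=-19/87, b=Δ0−h0·(2M0+M1)/6=280/87
seg 1: a=2, c=M1/2=-19/29, d=(M2−M1)/(6·3)=2/261, b=Δ1−h1·(2M1+M2)/6=223/87
seg 2: a=4, c=M2/2=-17/29, d=(M3−M2)/(6·3)=17/261, b=Δ2−h2·(2M2+M3)/6=-101/87
t_q=13/4 → seg 1, τ=9/4; S=2+223/87·τ+-19/29·τ²+2/261·τ³=4211/928

  seg 0: a=-1 b=280/87 c=0 d=-19/87
  seg 1: a=2 b=223/87 c=-19/29 d=2/261
  seg 2: a=4 b=-101/87 c=-17/29 d=17/261
S(13/4) = 4211/928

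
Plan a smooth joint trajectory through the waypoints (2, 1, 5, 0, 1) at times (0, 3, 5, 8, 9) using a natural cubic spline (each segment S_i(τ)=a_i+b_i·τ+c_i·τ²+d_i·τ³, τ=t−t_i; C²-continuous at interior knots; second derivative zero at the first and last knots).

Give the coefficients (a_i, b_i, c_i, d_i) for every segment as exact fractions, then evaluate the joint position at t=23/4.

  seg 0: a=2 b=-947/678 c=0 d=721/6102
  seg 1: a=1 b=608/339 c=721/678 d=-217/452
  seg 2: a=5 b=97/339 c=-616/339 d=1186/3051
  seg 3: a=0 b=-41/339 c=190/113 d=-190/339
S(23/4) = 15753/3616

Δ: Δ0=-1/3, Δ1=2, Δ2=-5/3, Δ3=1
row 1: diag=10, rhs=14; c'=1/5, d'=7/5
row 2: denom=10−2·1/5=48/5; d'=(-22−2·7/5)/(48/5)=-31/12
row 3: denom=8−3·5/16=113/16; d'=(16−3·-31/12)/(113/16)=380/113
back: M3=380/113
back: M2=-31/12−5/16·380/113=-1232/339
back: M1=7/5−1/5·-1232/339=721/339
M: M0=0, M1=721/339, M2=-1232/339, M3=380/113, M4=0
seg 0: a=2, c=M0/2=0, d=(M1−M0)/(6·3)=721/6102, b=Δ0−h0·(2M0+M1)/6=-947/678
seg 1: a=1, c=M1/2=721/678, d=(M2−M1)/(6·2)=-217/452, b=Δ1−h1·(2M1+M2)/6=608/339
seg 2: a=5, c=M2/2=-616/339, d=(M3−M2)/(6·3)=1186/3051, b=Δ2−h2·(2M2+M3)/6=97/339
seg 3: a=0, c=M3/2=190/113, d=(M4−M3)/(6·1)=-190/339, b=Δ3−h3·(2M3+M4)/6=-41/339
t_q=23/4 → seg 2, τ=3/4; S=5+97/339·τ+-616/339·τ²+1186/3051·τ³=15753/3616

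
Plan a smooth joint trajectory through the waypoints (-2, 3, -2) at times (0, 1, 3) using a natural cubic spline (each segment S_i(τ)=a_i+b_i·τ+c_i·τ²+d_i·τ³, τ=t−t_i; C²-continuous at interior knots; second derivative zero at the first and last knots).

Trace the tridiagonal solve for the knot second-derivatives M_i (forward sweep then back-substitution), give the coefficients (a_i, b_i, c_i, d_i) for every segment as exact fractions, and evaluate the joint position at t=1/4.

  seg 0: a=-2 b=25/4 c=0 d=-5/4
  seg 1: a=3 b=5/2 c=-15/4 d=5/8
S(1/4) = -117/256

Δ: Δ0=5, Δ1=-5/2
row 1: diag=6, rhs=-45; c'=1/3, d'=-15/2
back: M1=-15/2
M: M0=0, M1=-15/2, M2=0
seg 0: a=-2, c=M0/2=0, d=(M1−M0)/(6·1)=-5/4, b=Δ0−h0·(2M0+M1)/6=25/4
seg 1: a=3, c=M1/2=-15/4, d=(M2−M1)/(6·2)=5/8, b=Δ1−h1·(2M1+M2)/6=5/2
t_q=1/4 → seg 0, τ=1/4; S=-2+25/4·τ+0·τ²+-5/4·τ³=-117/256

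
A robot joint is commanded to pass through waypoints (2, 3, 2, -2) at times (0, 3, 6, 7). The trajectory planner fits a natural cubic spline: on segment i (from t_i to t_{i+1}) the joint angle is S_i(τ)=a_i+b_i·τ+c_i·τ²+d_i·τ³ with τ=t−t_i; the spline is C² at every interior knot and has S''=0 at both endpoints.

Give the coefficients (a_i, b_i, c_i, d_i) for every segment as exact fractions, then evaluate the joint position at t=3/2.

  seg 0: a=2 b=4/29 c=0 d=17/783
  seg 1: a=3 b=21/29 c=17/87 d=-143/783
  seg 2: a=2 b=-88/29 c=-42/29 d=14/29
S(3/2) = 529/232

Δ: Δ0=1/3, Δ1=-1/3, Δ2=-4
row 1: diag=12, rhs=-4; c'=1/4, d'=-1/3
row 2: denom=8−3·1/4=29/4; d'=(-22−3·-1/3)/(29/4)=-84/29
back: M2=-84/29
back: M1=-1/3−1/4·-84/29=34/87
M: M0=0, M1=34/87, M2=-84/29, M3=0
seg 0: a=2, c=M0/2=0, d=(M1−M0)/(6·3)=17/783, b=Δ0−h0·(2M0+M1)/6=4/29
seg 1: a=3, c=M1/2=17/87, d=(M2−M1)/(6·3)=-143/783, b=Δ1−h1·(2M1+M2)/6=21/29
seg 2: a=2, c=M2/2=-42/29, d=(M3−M2)/(6·1)=14/29, b=Δ2−h2·(2M2+M3)/6=-88/29
t_q=3/2 → seg 0, τ=3/2; S=2+4/29·τ+0·τ²+17/783·τ³=529/232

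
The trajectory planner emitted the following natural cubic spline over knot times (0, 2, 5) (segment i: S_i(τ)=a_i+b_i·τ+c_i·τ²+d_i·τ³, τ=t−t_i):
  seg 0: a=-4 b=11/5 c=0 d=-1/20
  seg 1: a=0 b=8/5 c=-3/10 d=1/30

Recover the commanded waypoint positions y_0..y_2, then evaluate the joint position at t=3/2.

y_0 = S_0(0) = a_0 = -4
y_1 = S_1(0) = a_1 = 0
y_2 = S_1(3) = 3
t_q=3/2 is in segment 0 (τ=3/2); S_0(τ)=-139/160

y_0=-4 y_1=0 y_2=3
S(3/2) = -139/160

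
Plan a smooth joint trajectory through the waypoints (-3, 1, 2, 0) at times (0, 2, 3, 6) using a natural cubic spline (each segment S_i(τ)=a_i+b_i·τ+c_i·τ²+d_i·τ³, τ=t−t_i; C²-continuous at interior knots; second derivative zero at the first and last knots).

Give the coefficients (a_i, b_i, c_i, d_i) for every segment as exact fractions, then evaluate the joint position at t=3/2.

  seg 0: a=-3 b=320/141 c=0 d=-19/282
  seg 1: a=1 b=206/141 c=-19/47 d=-8/141
  seg 2: a=2 b=68/141 c=-27/47 d=3/47
S(3/2) = 133/752

Δ: Δ0=2, Δ1=1, Δ2=-2/3
row 1: diag=6, rhs=-6; c'=1/6, d'=-1
row 2: denom=8−1·1/6=47/6; d'=(-10−1·-1)/(47/6)=-54/47
back: M2=-54/47
back: M1=-1−1/6·-54/47=-38/47
M: M0=0, M1=-38/47, M2=-54/47, M3=0
seg 0: a=-3, c=M0/2=0, d=(M1−M0)/(6·2)=-19/282, b=Δ0−h0·(2M0+M1)/6=320/141
seg 1: a=1, c=M1/2=-19/47, d=(M2−M1)/(6·1)=-8/141, b=Δ1−h1·(2M1+M2)/6=206/141
seg 2: a=2, c=M2/2=-27/47, d=(M3−M2)/(6·3)=3/47, b=Δ2−h2·(2M2+M3)/6=68/141
t_q=3/2 → seg 0, τ=3/2; S=-3+320/141·τ+0·τ²+-19/282·τ³=133/752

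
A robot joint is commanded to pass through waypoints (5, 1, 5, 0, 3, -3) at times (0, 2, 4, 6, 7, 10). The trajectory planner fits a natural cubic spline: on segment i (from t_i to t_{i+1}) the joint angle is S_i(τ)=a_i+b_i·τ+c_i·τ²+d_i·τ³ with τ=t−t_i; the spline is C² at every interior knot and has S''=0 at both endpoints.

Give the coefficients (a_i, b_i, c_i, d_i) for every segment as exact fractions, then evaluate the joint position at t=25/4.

  seg 0: a=5 b=-4559/1282 c=0 d=1995/5128
  seg 1: a=1 b=713/641 c=5985/2564 d=-4847/5128
  seg 2: a=5 b=-1145/1282 c=-2139/641 d=812/641
  seg 3: a=0 b=1231/1282 c=2733/641 d=-2851/1282
  seg 4: a=3 b=1805/641 c=-3087/1282 d=343/1282
S(25/4) = 38709/82048

Δ: Δ0=-2, Δ1=2, Δ2=-5/2, Δ3=3, Δ4=-2
row 1: diag=8, rhs=24; c'=1/4, d'=3
row 2: denom=8−2·1/4=15/2; d'=(-27−2·3)/(15/2)=-22/5
row 3: denom=6−2·4/15=82/15; d'=(33−2·-22/5)/(82/15)=627/82
row 4: denom=8−1·15/82=641/82; d'=(-30−1·627/82)/(641/82)=-3087/641
back: M4=-3087/641
back: M3=627/82−15/82·-3087/641=5466/641
back: M2=-22/5−4/15·5466/641=-4278/641
back: M1=3−1/4·-4278/641=5985/1282
M: M0=0, M1=5985/1282, M2=-4278/641, M3=5466/641, M4=-3087/641, M5=0
seg 0: a=5, c=M0/2=0, d=(M1−M0)/(6·2)=1995/5128, b=Δ0−h0·(2M0+M1)/6=-4559/1282
seg 1: a=1, c=M1/2=5985/2564, d=(M2−M1)/(6·2)=-4847/5128, b=Δ1−h1·(2M1+M2)/6=713/641
seg 2: a=5, c=M2/2=-2139/641, d=(M3−M2)/(6·2)=812/641, b=Δ2−h2·(2M2+M3)/6=-1145/1282
seg 3: a=0, c=M3/2=2733/641, d=(M4−M3)/(6·1)=-2851/1282, b=Δ3−h3·(2M3+M4)/6=1231/1282
seg 4: a=3, c=M4/2=-3087/1282, d=(M5−M4)/(6·3)=343/1282, b=Δ4−h4·(2M4+M5)/6=1805/641
t_q=25/4 → seg 3, τ=1/4; S=0+1231/1282·τ+2733/641·τ²+-2851/1282·τ³=38709/82048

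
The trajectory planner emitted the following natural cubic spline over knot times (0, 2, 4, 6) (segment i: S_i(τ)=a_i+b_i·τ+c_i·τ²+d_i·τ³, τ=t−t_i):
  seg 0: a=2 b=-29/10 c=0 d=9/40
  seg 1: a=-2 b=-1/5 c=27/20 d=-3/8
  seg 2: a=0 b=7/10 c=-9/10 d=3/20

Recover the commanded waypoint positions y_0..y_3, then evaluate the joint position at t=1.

y_0 = S_0(0) = a_0 = 2
y_1 = S_1(0) = a_1 = -2
y_2 = S_2(0) = a_2 = 0
y_3 = S_2(2) = -1
t_q=1 is in segment 0 (τ=1); S_0(τ)=-27/40

y_0=2 y_1=-2 y_2=0 y_3=-1
S(1) = -27/40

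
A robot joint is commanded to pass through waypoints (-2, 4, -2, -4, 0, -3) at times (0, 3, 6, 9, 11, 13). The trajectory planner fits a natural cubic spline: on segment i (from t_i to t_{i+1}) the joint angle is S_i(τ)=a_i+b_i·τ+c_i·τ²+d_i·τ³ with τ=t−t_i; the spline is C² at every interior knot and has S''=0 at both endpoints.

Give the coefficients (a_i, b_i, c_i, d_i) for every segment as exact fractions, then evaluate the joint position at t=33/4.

Δ: Δ0=2, Δ1=-2, Δ2=-2/3, Δ3=2, Δ4=-3/2
row 1: diag=12, rhs=-24; c'=1/4, d'=-2
row 2: denom=12−3·1/4=45/4; d'=(8−3·-2)/(45/4)=56/45
row 3: denom=10−3·4/15=46/5; d'=(16−3·56/45)/(46/5)=4/3
row 4: denom=8−2·5/23=174/23; d'=(-21−2·4/3)/(174/23)=-1633/522
back: M4=-1633/522
back: M3=4/3−5/23·-1633/522=1051/522
back: M2=56/45−4/15·1051/522=554/783
back: M1=-2−1/4·554/783=-3409/1566
M: M0=0, M1=-3409/1566, M2=554/783, M3=1051/522, M4=-1633/522, M5=0
seg 0: a=-2, c=M0/2=0, d=(M1−M0)/(6·3)=-3409/28188, b=Δ0−h0·(2M0+M1)/6=9673/3132
seg 1: a=4, c=M1/2=-3409/3132, d=(M2−M1)/(6·3)=4517/28188, b=Δ1−h1·(2M1+M2)/6=-277/1566
seg 2: a=-2, c=M2/2=277/783, d=(M3−M2)/(6·3)=2045/28188, b=Δ2−h2·(2M2+M3)/6=-7457/3132
seg 3: a=-4, c=M3/2=1051/1044, d=(M4−M3)/(6·2)=-671/1566, b=Δ3−h3·(2M3+M4)/6=2663/1566
seg 4: a=0, c=M4/2=-1633/1044, d=(M5−M4)/(6·2)=1633/6264, b=Δ4−h4·(2M4+M5)/6=917/1566
t_q=33/4 → seg 2, τ=9/4; S=-2+-7457/3132·τ+277/783·τ²+2045/28188·τ³=-105563/22272

  seg 0: a=-2 b=9673/3132 c=0 d=-3409/28188
  seg 1: a=4 b=-277/1566 c=-3409/3132 d=4517/28188
  seg 2: a=-2 b=-7457/3132 c=277/783 d=2045/28188
  seg 3: a=-4 b=2663/1566 c=1051/1044 d=-671/1566
  seg 4: a=0 b=917/1566 c=-1633/1044 d=1633/6264
S(33/4) = -105563/22272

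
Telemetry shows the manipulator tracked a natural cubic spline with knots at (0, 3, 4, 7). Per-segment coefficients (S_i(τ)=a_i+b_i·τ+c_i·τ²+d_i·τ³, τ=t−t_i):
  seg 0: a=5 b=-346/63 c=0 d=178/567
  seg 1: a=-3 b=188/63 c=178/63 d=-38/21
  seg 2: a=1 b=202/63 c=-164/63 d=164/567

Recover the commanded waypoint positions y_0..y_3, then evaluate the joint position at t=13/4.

y_0 = S_0(0) = a_0 = 5
y_1 = S_1(0) = a_1 = -3
y_2 = S_2(0) = a_2 = 1
y_3 = S_2(3) = -5
t_q=13/4 is in segment 1 (τ=1/4); S_1(τ)=-1415/672

y_0=5 y_1=-3 y_2=1 y_3=-5
S(13/4) = -1415/672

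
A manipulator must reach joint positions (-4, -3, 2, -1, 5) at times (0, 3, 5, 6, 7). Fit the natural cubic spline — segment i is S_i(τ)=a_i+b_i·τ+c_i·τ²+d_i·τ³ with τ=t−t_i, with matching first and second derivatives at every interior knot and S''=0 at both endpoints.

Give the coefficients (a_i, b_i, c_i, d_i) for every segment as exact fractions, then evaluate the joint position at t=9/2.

  seg 0: a=-4 b=-1585/1284 c=0 d=671/3852
  seg 1: a=-3 b=2227/642 c=671/428 d=-2635/2568
  seg 2: a=2 b=-826/321 c=-491/107 d=1336/321
  seg 3: a=-1 b=236/321 c=845/107 d=-845/321
S(9/2) = 15529/6848

Δ: Δ0=1/3, Δ1=5/2, Δ2=-3, Δ3=6
row 1: diag=10, rhs=13; c'=1/5, d'=13/10
row 2: denom=6−2·1/5=28/5; d'=(-33−2·13/10)/(28/5)=-89/14
row 3: denom=4−1·5/28=107/28; d'=(54−1·-89/14)/(107/28)=1690/107
back: M3=1690/107
back: M2=-89/14−5/28·1690/107=-982/107
back: M1=13/10−1/5·-982/107=671/214
M: M0=0, M1=671/214, M2=-982/107, M3=1690/107, M4=0
seg 0: a=-4, c=M0/2=0, d=(M1−M0)/(6·3)=671/3852, b=Δ0−h0·(2M0+M1)/6=-1585/1284
seg 1: a=-3, c=M1/2=671/428, d=(M2−M1)/(6·2)=-2635/2568, b=Δ1−h1·(2M1+M2)/6=2227/642
seg 2: a=2, c=M2/2=-491/107, d=(M3−M2)/(6·1)=1336/321, b=Δ2−h2·(2M2+M3)/6=-826/321
seg 3: a=-1, c=M3/2=845/107, d=(M4−M3)/(6·1)=-845/321, b=Δ3−h3·(2M3+M4)/6=236/321
t_q=9/2 → seg 1, τ=3/2; S=-3+2227/642·τ+671/428·τ²+-2635/2568·τ³=15529/6848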